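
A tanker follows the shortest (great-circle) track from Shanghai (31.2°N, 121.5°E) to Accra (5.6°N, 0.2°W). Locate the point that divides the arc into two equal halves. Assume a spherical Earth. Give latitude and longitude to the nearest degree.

Convert each endpoint to a unit vector on the sphere (x = cos φ cos λ, y = cos φ sin λ, z = sin φ).
The central angle between the endpoints is δ = arccos(p₁·p₂) ≈ 1.979 rad (113.4°).
Interpolate at f = 1/2 with slerp weights a = sin((1−f)δ)/sin δ ≈ 0.910, b = sin(fδ)/sin δ ≈ 0.910.
p = a·p₁ + b·p₂ ≈ (0.499, 0.661, 0.560); φ = arcsin(p_z) ≈ 34.09°, λ = atan2(p_y, p_x) ≈ 52.93°.

≈ 34°N, 53°E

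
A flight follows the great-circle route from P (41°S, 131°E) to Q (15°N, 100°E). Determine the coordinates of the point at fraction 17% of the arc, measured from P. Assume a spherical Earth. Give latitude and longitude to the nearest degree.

Convert each endpoint to a unit vector on the sphere (x = cos φ cos λ, y = cos φ sin λ, z = sin φ).
The central angle between the endpoints is δ = arccos(p₁·p₂) ≈ 1.098 rad (62.9°).
Interpolate at f = 0.17 with slerp weights a = sin((1−f)δ)/sin δ ≈ 0.888, b = sin(fδ)/sin δ ≈ 0.208.
p = a·p₁ + b·p₂ ≈ (-0.475, 0.704, -0.528); φ = arcsin(p_z) ≈ -31.90°, λ = atan2(p_y, p_x) ≈ 123.98°.

≈ (32°S, 124°E)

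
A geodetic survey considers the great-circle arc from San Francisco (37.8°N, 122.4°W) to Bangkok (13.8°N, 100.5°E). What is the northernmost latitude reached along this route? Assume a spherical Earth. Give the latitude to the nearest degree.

≈ 55°N

The great circle lies in the plane with unit normal n̂ = (p₁ × p₂)/|p₁ × p₂|.
Here n̂_z ≈ -0.574; the vertex latitude is φ_max = arccos|n̂_z| ≈ 54.9°.
Check via Clairaut: cos φ_max = |cos φ₁| · sin C = cos(37.8°)·sin(46.6°) ≈ 0.574, again giving ≈ 54.9°.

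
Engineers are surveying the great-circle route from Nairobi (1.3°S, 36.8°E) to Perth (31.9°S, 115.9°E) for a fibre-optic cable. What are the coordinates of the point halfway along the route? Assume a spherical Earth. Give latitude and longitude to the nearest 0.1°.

Write both endpoints as unit vectors p₁, p₂ with components (cos φ cos λ, cos φ sin λ, sin φ).
The central angle between the endpoints is δ = arccos(p₁·p₂) ≈ 1.397 rad (80.1°).
Interpolate at f = 1/2 with slerp weights a = sin((1−f)δ)/sin δ ≈ 0.653, b = sin(fδ)/sin δ ≈ 0.653.
p = a·p₁ + b·p₂ ≈ (0.281, 0.890, -0.360); φ = arcsin(p_z) ≈ -21.09°, λ = atan2(p_y, p_x) ≈ 72.50°.

≈ 21.1°S, 72.5°E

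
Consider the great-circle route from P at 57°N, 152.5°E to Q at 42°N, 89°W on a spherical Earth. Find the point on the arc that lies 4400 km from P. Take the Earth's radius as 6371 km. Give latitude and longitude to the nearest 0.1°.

Write both endpoints as unit vectors p₁, p₂ with components (cos φ cos λ, cos φ sin λ, sin φ).
The central angle between the endpoints is δ = arccos(p₁·p₂) ≈ 1.194 rad (68.4°). The total great-circle distance is δ·R ≈ 1.194 × 6371 ≈ 7606 km, so the target fraction is f = 4400/7606 ≈ 0.578.
Interpolate at f ≈ 0.578 with slerp weights a = sin((1−f)δ)/sin δ ≈ 0.519, b = sin(fδ)/sin δ ≈ 0.685.
p = a·p₁ + b·p₂ ≈ (-0.242, -0.379, 0.893); φ = arcsin(p_z) ≈ 63.31°, λ = atan2(p_y, p_x) ≈ -122.55°.

≈ 63.3°N, 122.6°W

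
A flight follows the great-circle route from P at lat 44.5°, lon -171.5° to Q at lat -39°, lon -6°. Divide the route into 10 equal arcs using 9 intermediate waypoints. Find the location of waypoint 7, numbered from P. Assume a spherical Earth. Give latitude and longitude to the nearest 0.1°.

Convert each endpoint to a unit vector on the sphere (x = cos φ cos λ, y = cos φ sin λ, z = sin φ).
The central angle between the endpoints is δ = arccos(p₁·p₂) ≈ 2.930 rad (167.9°).
Interpolate at f = 7/10 with slerp weights a = sin((1−f)δ)/sin δ ≈ 3.671, b = sin(fδ)/sin δ ≈ 4.227.
p = a·p₁ + b·p₂ ≈ (0.678, -0.730, -0.087); φ = arcsin(p_z) ≈ -5.00°, λ = atan2(p_y, p_x) ≈ -47.15°.

≈ lat -5.0°, lon -47.1°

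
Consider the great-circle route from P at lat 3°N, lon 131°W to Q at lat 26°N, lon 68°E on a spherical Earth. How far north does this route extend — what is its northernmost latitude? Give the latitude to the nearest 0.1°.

≈ 58.8°N

The great circle lies in the plane with unit normal n̂ = (p₁ × p₂)/|p₁ × p₂|.
Here n̂_z ≈ -0.518; the vertex latitude is φ_max = arccos|n̂_z| ≈ 58.8°.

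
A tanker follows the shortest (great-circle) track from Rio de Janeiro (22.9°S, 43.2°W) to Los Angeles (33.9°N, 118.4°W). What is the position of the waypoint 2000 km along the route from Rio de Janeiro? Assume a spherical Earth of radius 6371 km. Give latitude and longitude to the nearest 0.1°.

Write both endpoints as unit vectors p₁, p₂ with components (cos φ cos λ, cos φ sin λ, sin φ).
The central angle between the endpoints is δ = arccos(p₁·p₂) ≈ 1.593 rad (91.2°). The total great-circle distance is δ·R ≈ 1.593 × 6371 ≈ 10146 km, so the target fraction is f = 2000/10146 ≈ 0.197.
Interpolate at f ≈ 0.197 with slerp weights a = sin((1−f)δ)/sin δ ≈ 0.958, b = sin(fδ)/sin δ ≈ 0.309.
p = a·p₁ + b·p₂ ≈ (0.521, -0.830, -0.200); φ = arcsin(p_z) ≈ -11.56°, λ = atan2(p_y, p_x) ≈ -57.85°.

≈ 11.6°S, 57.9°W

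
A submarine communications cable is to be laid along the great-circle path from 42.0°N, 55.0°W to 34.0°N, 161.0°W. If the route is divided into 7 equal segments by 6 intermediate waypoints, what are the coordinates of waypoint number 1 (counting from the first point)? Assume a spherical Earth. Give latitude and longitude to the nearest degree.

Convert each endpoint to a unit vector on the sphere (x = cos φ cos λ, y = cos φ sin λ, z = sin φ).
The central angle between the endpoints is δ = arccos(p₁·p₂) ≈ 1.365 rad (78.2°).
Interpolate at f = 1/7 with slerp weights a = sin((1−f)δ)/sin δ ≈ 0.941, b = sin(fδ)/sin δ ≈ 0.198.
p = a·p₁ + b·p₂ ≈ (0.246, -0.626, 0.740); φ = arcsin(p_z) ≈ 47.74°, λ = atan2(p_y, p_x) ≈ -68.57°.

≈ 48°N, 69°W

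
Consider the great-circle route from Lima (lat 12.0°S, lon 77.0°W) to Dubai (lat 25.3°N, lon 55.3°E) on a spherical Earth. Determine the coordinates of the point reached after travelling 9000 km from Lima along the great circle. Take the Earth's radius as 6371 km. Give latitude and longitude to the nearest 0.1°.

≈ lat 20.7°N, lon 1.6°W

The haversine formula gives a central angle δ ≈ 2.324 rad (133.2°) between the endpoints. The total great-circle distance is δ·R ≈ 2.324 × 6371 ≈ 14807 km, so the target fraction is f = 9000/14807 ≈ 0.608.
Interpolate at f ≈ 0.608 with slerp weights a = sin((1−f)δ)/sin δ ≈ 1.083, b = sin(fδ)/sin δ ≈ 1.354.
p = a·p₁ + b·p₂ ≈ (0.935, -0.026, 0.353); φ = arcsin(p_z) ≈ 20.69°, λ = atan2(p_y, p_x) ≈ -1.62°.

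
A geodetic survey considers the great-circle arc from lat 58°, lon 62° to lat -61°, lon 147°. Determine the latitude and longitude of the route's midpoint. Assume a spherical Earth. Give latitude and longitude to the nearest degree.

≈ lat -2°, lon 102°

Write both endpoints as unit vectors p₁, p₂ with components (cos φ cos λ, cos φ sin λ, sin φ).
The central angle between the endpoints is δ = arccos(p₁·p₂) ≈ 2.374 rad (136.0°).
Interpolate at f = 1/2 with slerp weights a = sin((1−f)δ)/sin δ ≈ 1.335, b = sin(fδ)/sin δ ≈ 1.335.
p = a·p₁ + b·p₂ ≈ (-0.211, 0.977, -0.035); φ = arcsin(p_z) ≈ -2.03°, λ = atan2(p_y, p_x) ≈ 102.17°.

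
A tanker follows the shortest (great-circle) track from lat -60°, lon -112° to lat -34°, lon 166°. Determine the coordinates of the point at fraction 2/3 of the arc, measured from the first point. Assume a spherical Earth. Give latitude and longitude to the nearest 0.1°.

Write both endpoints as unit vectors p₁, p₂ with components (cos φ cos λ, cos φ sin λ, sin φ).
The central angle between the endpoints is δ = arccos(p₁·p₂) ≈ 0.998 rad (57.2°).
Interpolate at f = 2/3 with slerp weights a = sin((1−f)δ)/sin δ ≈ 0.389, b = sin(fδ)/sin δ ≈ 0.735.
p = a·p₁ + b·p₂ ≈ (-0.664, -0.033, -0.747); φ = arcsin(p_z) ≈ -48.36°, λ = atan2(p_y, p_x) ≈ -177.17°.

≈ lat -48.4°, lon -177.2°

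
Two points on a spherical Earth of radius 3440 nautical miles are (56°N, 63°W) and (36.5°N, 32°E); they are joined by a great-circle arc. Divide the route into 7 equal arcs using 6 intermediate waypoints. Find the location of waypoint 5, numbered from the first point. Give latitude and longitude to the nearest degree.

≈ (49°N, 15°E)

Convert each endpoint to a unit vector on the sphere (x = cos φ cos λ, y = cos φ sin λ, z = sin φ).
The central angle between the endpoints is δ = arccos(p₁·p₂) ≈ 1.100 rad (63.0°).
Interpolate at f = 5/7 with slerp weights a = sin((1−f)δ)/sin δ ≈ 0.347, b = sin(fδ)/sin δ ≈ 0.794.
p = a·p₁ + b·p₂ ≈ (0.629, 0.165, 0.760); φ = arcsin(p_z) ≈ 49.43°, λ = atan2(p_y, p_x) ≈ 14.72°.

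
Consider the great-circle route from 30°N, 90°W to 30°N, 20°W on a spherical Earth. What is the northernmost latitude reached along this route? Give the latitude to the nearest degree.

≈ 35°N

The great circle lies in the plane with unit normal n̂ = (p₁ × p₂)/|p₁ × p₂|.
Here n̂_z ≈ +0.817; the vertex latitude is φ_max = arccos|n̂_z| ≈ 35.2°.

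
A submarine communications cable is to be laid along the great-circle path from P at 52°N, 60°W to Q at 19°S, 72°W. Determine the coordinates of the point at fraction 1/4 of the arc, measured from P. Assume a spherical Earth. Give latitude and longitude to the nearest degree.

Write both endpoints as unit vectors p₁, p₂ with components (cos φ cos λ, cos φ sin λ, sin φ).
The central angle between the endpoints is δ = arccos(p₁·p₂) ≈ 1.253 rad (71.8°).
Interpolate at f = 1/4 with slerp weights a = sin((1−f)δ)/sin δ ≈ 0.850, b = sin(fδ)/sin δ ≈ 0.324.
p = a·p₁ + b·p₂ ≈ (0.356, -0.745, 0.564); φ = arcsin(p_z) ≈ 34.34°, λ = atan2(p_y, p_x) ≈ -64.43°.

≈ 34°N, 64°W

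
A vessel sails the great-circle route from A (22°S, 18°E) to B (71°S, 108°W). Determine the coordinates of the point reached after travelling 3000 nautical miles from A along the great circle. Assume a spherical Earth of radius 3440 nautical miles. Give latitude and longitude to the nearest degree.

Write both endpoints as unit vectors p₁, p₂ with components (cos φ cos λ, cos φ sin λ, sin φ).
The central angle between the endpoints is δ = arccos(p₁·p₂) ≈ 1.393 rad (79.8°). The total great-circle distance is δ·R ≈ 1.393 × 3440 ≈ 4792 nmi, so the target fraction is f = 3000/4792 ≈ 0.626.
Interpolate at f ≈ 0.626 with slerp weights a = sin((1−f)δ)/sin δ ≈ 0.506, b = sin(fδ)/sin δ ≈ 0.778.
p = a·p₁ + b·p₂ ≈ (0.368, -0.096, -0.925); φ = arcsin(p_z) ≈ -67.67°, λ = atan2(p_y, p_x) ≈ -14.63°.

≈ (68°S, 15°W)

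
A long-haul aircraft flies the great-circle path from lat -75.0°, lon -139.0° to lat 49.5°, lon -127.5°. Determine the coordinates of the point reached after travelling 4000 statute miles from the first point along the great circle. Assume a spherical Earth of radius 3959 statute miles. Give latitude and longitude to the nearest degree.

From cos δ = sin φ₁ sin φ₂ + cos φ₁ cos φ₂ cos Δλ, the central angle is δ ≈ 2.177 rad (124.7°). The total great-circle distance is δ·R ≈ 2.177 × 3959 ≈ 8619 mi, so the target fraction is f = 4000/8619 ≈ 0.464.
Interpolate at f ≈ 0.464 with slerp weights a = sin((1−f)δ)/sin δ ≈ 1.119, b = sin(fδ)/sin δ ≈ 1.031.
p = a·p₁ + b·p₂ ≈ (-0.626, -0.721, -0.297); φ = arcsin(p_z) ≈ -17.28°, λ = atan2(p_y, p_x) ≈ -130.97°.

≈ lat -17°, lon -131°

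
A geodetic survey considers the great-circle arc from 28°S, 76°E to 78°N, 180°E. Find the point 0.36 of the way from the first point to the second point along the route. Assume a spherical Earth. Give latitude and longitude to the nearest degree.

≈ 14°N, 86°E

The haversine formula gives a central angle δ ≈ 2.099 rad (120.2°) between the endpoints.
Interpolate at f = 0.36 with slerp weights a = sin((1−f)δ)/sin δ ≈ 1.128, b = sin(fδ)/sin δ ≈ 0.794.
p = a·p₁ + b·p₂ ≈ (0.076, 0.966, 0.247); φ = arcsin(p_z) ≈ 14.29°, λ = atan2(p_y, p_x) ≈ 85.51°.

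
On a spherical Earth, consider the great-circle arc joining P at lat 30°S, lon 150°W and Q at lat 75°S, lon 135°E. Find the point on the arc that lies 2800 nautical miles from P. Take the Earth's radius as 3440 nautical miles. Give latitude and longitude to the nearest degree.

≈ lat 71°S, lon 169°E

From cos δ = sin φ₁ sin φ₂ + cos φ₁ cos φ₂ cos Δλ, the central angle is δ ≈ 0.999 rad (57.2°). The total great-circle distance is δ·R ≈ 0.999 × 3440 ≈ 3437 nmi, so the target fraction is f = 2800/3437 ≈ 0.815.
Interpolate at f ≈ 0.815 with slerp weights a = sin((1−f)δ)/sin δ ≈ 0.219, b = sin(fδ)/sin δ ≈ 0.864.
p = a·p₁ + b·p₂ ≈ (-0.322, 0.063, -0.944); φ = arcsin(p_z) ≈ -70.82°, λ = atan2(p_y, p_x) ≈ 168.88°.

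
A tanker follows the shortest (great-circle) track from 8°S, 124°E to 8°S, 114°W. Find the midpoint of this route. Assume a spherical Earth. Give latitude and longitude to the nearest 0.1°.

Convert each endpoint to a unit vector on the sphere (x = cos φ cos λ, y = cos φ sin λ, z = sin φ).
The central angle between the endpoints is δ = arccos(p₁·p₂) ≈ 2.095 rad (120.0°).
Interpolate at f = 1/2 with slerp weights a = sin((1−f)δ)/sin δ ≈ 1.000, b = sin(fδ)/sin δ ≈ 1.000.
p = a·p₁ + b·p₂ ≈ (-0.957, -0.084, -0.278); φ = arcsin(p_z) ≈ -16.17°, λ = atan2(p_y, p_x) ≈ -175.00°.

≈ 16.2°S, 175.0°W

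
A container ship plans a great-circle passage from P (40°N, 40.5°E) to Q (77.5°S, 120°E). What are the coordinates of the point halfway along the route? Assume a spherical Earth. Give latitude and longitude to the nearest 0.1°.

≈ (21.8°S, 55.3°E)

Convert each endpoint to a unit vector on the sphere (x = cos φ cos λ, y = cos φ sin λ, z = sin φ).
The central angle between the endpoints is δ = arccos(p₁·p₂) ≈ 2.211 rad (126.7°).
Interpolate at f = 1/2 with slerp weights a = sin((1−f)δ)/sin δ ≈ 1.114, b = sin(fδ)/sin δ ≈ 1.114.
p = a·p₁ + b·p₂ ≈ (0.529, 0.763, -0.372); φ = arcsin(p_z) ≈ -21.82°, λ = atan2(p_y, p_x) ≈ 55.30°.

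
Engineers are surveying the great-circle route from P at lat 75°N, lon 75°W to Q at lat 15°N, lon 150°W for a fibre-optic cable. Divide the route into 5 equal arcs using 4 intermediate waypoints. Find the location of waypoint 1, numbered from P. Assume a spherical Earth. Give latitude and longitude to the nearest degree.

From cos δ = sin φ₁ sin φ₂ + cos φ₁ cos φ₂ cos Δλ, the central angle is δ ≈ 1.251 rad (71.7°).
Interpolate at f = 1/5 with slerp weights a = sin((1−f)δ)/sin δ ≈ 0.887, b = sin(fδ)/sin δ ≈ 0.261.
p = a·p₁ + b·p₂ ≈ (-0.159, -0.348, 0.924); φ = arcsin(p_z) ≈ 67.53°, λ = atan2(p_y, p_x) ≈ -114.54°.

≈ lat 68°N, lon 115°W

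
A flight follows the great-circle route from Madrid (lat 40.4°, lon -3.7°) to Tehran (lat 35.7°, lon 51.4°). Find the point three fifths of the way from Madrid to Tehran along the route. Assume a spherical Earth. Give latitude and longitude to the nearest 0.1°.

From cos δ = sin φ₁ sin φ₂ + cos φ₁ cos φ₂ cos Δλ, the central angle is δ ≈ 0.749 rad (42.9°).
Interpolate at f = 3/5 with slerp weights a = sin((1−f)δ)/sin δ ≈ 0.433, b = sin(fδ)/sin δ ≈ 0.638.
p = a·p₁ + b·p₂ ≈ (0.653, 0.384, 0.653); φ = arcsin(p_z) ≈ 40.79°, λ = atan2(p_y, p_x) ≈ 30.45°.

≈ lat 40.8°, lon 30.4°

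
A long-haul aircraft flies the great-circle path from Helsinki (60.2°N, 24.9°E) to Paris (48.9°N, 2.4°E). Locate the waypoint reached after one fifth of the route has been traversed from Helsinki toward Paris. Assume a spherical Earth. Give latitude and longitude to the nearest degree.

≈ (58°N, 19°E)

Convert each endpoint to a unit vector on the sphere (x = cos φ cos λ, y = cos φ sin λ, z = sin φ).
The central angle between the endpoints is δ = arccos(p₁·p₂) ≈ 0.299 rad (17.1°).
Interpolate at f = 1/5 with slerp weights a = sin((1−f)δ)/sin δ ≈ 0.804, b = sin(fδ)/sin δ ≈ 0.203.
p = a·p₁ + b·p₂ ≈ (0.496, 0.174, 0.851); φ = arcsin(p_z) ≈ 58.30°, λ = atan2(p_y, p_x) ≈ 19.33°.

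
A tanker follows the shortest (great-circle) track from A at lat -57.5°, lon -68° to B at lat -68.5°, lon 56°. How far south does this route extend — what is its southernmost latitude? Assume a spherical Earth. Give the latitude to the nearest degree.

≈ -77°

The great circle lies in the plane with unit normal n̂ = (p₁ × p₂)/|p₁ × p₂|.
Here n̂_z ≈ +0.221; the vertex latitude is φ_max = arccos|n̂_z| ≈ 77.2°.
Check via Clairaut: cos φ_max = |cos φ₁| · sin C = cos(57.5°)·sin(155.7°) ≈ 0.221, again giving ≈ 77.2°.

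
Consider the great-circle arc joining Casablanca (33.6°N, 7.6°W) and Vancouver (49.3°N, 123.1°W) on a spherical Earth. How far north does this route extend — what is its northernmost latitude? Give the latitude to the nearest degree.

The great circle lies in the plane with unit normal n̂ = (p₁ × p₂)/|p₁ × p₂|.
Here n̂_z ≈ -0.499; the vertex latitude is φ_max = arccos|n̂_z| ≈ 60.1°.

≈ 60°N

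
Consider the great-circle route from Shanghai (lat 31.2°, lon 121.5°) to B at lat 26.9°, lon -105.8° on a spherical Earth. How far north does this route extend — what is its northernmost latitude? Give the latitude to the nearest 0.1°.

≈ 54.2°

The great circle lies in the plane with unit normal n̂ = (p₁ × p₂)/|p₁ × p₂|.
Here n̂_z ≈ +0.584; the vertex latitude is φ_max = arccos|n̂_z| ≈ 54.2°.
Check via Clairaut: cos φ_max = |cos φ₁| · sin C = cos(31.2°)·sin(43.1°) ≈ 0.584, again giving ≈ 54.2°.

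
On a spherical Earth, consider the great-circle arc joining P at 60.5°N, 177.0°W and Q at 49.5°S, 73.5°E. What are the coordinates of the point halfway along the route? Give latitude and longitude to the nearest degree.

≈ 9°N, 117°E

Write both endpoints as unit vectors p₁, p₂ with components (cos φ cos λ, cos φ sin λ, sin φ).
The central angle between the endpoints is δ = arccos(p₁·p₂) ≈ 2.447 rad (140.2°).
Interpolate at f = 1/2 with slerp weights a = sin((1−f)δ)/sin δ ≈ 1.470, b = sin(fδ)/sin δ ≈ 1.470.
p = a·p₁ + b·p₂ ≈ (-0.452, 0.877, 0.162); φ = arcsin(p_z) ≈ 9.30°, λ = atan2(p_y, p_x) ≈ 117.24°.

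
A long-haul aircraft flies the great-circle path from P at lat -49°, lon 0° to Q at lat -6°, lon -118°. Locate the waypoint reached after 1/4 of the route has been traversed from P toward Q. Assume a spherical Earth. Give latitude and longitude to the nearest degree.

The haversine formula gives a central angle δ ≈ 1.800 rad (103.1°) between the endpoints.
Interpolate at f = 1/4 with slerp weights a = sin((1−f)δ)/sin δ ≈ 1.002, b = sin(fδ)/sin δ ≈ 0.447.
p = a·p₁ + b·p₂ ≈ (0.449, -0.392, -0.803); φ = arcsin(p_z) ≈ -53.41°, λ = atan2(p_y, p_x) ≈ -41.15°.

≈ lat -53°, lon -41°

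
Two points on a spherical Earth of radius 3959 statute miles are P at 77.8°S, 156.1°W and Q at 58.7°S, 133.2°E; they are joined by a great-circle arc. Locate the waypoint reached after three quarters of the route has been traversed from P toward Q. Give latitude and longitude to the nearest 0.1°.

≈ 65.2°S, 140.3°E

The haversine formula gives a central angle δ ≈ 0.513 rad (29.4°) between the endpoints.
Interpolate at f = 3/4 with slerp weights a = sin((1−f)δ)/sin δ ≈ 0.261, b = sin(fδ)/sin δ ≈ 0.765.
p = a·p₁ + b·p₂ ≈ (-0.322, 0.267, -0.908); φ = arcsin(p_z) ≈ -65.25°, λ = atan2(p_y, p_x) ≈ 140.33°.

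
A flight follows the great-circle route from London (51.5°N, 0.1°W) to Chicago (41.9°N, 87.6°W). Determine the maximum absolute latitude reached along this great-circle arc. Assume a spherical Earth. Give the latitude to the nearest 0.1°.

The great circle lies in the plane with unit normal n̂ = (p₁ × p₂)/|p₁ × p₂|.
Here n̂_z ≈ -0.551; the vertex latitude is φ_max = arccos|n̂_z| ≈ 56.6°.

≈ 56.6°N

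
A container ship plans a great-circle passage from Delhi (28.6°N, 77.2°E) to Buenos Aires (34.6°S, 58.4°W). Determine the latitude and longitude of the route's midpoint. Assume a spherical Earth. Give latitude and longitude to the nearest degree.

Write both endpoints as unit vectors p₁, p₂ with components (cos φ cos λ, cos φ sin λ, sin φ).
The central angle between the endpoints is δ = arccos(p₁·p₂) ≈ 2.479 rad (142.0°).
Interpolate at f = 1/2 with slerp weights a = sin((1−f)δ)/sin δ ≈ 1.536, b = sin(fδ)/sin δ ≈ 1.536.
p = a·p₁ + b·p₂ ≈ (0.961, 0.238, -0.137); φ = arcsin(p_z) ≈ -7.87°, λ = atan2(p_y, p_x) ≈ 13.92°.

≈ (8°S, 14°E)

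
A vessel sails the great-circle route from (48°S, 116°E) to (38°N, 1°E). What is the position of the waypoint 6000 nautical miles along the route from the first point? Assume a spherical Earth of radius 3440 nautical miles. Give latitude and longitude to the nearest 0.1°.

The haversine formula gives a central angle δ ≈ 2.319 rad (132.9°) between the endpoints. The total great-circle distance is δ·R ≈ 2.319 × 3440 ≈ 7978 nmi, so the target fraction is f = 6000/7978 ≈ 0.752.
Interpolate at f ≈ 0.752 with slerp weights a = sin((1−f)δ)/sin δ ≈ 0.742, b = sin(fδ)/sin δ ≈ 1.344.
p = a·p₁ + b·p₂ ≈ (0.841, 0.465, 0.276); φ = arcsin(p_z) ≈ 16.03°, λ = atan2(p_y, p_x) ≈ 28.91°.

≈ (16.0°N, 28.9°E)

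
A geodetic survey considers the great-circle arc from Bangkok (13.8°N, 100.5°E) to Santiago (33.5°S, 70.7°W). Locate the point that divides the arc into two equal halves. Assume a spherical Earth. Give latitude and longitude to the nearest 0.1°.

≈ (58.2°S, 59.6°E)

Convert each endpoint to a unit vector on the sphere (x = cos φ cos λ, y = cos φ sin λ, z = sin φ).
The central angle between the endpoints is δ = arccos(p₁·p₂) ≈ 2.771 rad (158.7°).
Interpolate at f = 1/2 with slerp weights a = sin((1−f)δ)/sin δ ≈ 2.710, b = sin(fδ)/sin δ ≈ 2.710.
p = a·p₁ + b·p₂ ≈ (0.267, 0.455, -0.849); φ = arcsin(p_z) ≈ -58.15°, λ = atan2(p_y, p_x) ≈ 59.56°.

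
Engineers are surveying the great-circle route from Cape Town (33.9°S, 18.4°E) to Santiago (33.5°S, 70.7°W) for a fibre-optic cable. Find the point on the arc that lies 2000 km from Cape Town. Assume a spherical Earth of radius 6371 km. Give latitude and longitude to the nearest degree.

Convert each endpoint to a unit vector on the sphere (x = cos φ cos λ, y = cos φ sin λ, z = sin φ).
The central angle between the endpoints is δ = arccos(p₁·p₂) ≈ 1.246 rad (71.4°). The total great-circle distance is δ·R ≈ 1.246 × 6371 ≈ 7941 km, so the target fraction is f = 2000/7941 ≈ 0.252.
Interpolate at f ≈ 0.252 with slerp weights a = sin((1−f)δ)/sin δ ≈ 0.847, b = sin(fδ)/sin δ ≈ 0.326.
p = a·p₁ + b·p₂ ≈ (0.757, -0.034, -0.652); φ = arcsin(p_z) ≈ -40.72°, λ = atan2(p_y, p_x) ≈ -2.60°.

≈ (41°S, 3°W)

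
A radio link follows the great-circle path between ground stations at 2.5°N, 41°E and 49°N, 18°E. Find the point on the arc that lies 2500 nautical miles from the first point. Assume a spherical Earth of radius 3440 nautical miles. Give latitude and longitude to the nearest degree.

≈ 41°N, 24°E

Write both endpoints as unit vectors p₁, p₂ with components (cos φ cos λ, cos φ sin λ, sin φ).
The central angle between the endpoints is δ = arccos(p₁·p₂) ≈ 0.881 rad (50.5°). The total great-circle distance is δ·R ≈ 0.881 × 3440 ≈ 3031 nmi, so the target fraction is f = 2500/3031 ≈ 0.825.
Interpolate at f ≈ 0.825 with slerp weights a = sin((1−f)δ)/sin δ ≈ 0.199, b = sin(fδ)/sin δ ≈ 0.861.
p = a·p₁ + b·p₂ ≈ (0.688, 0.305, 0.659); φ = arcsin(p_z) ≈ 41.20°, λ = atan2(p_y, p_x) ≈ 23.94°.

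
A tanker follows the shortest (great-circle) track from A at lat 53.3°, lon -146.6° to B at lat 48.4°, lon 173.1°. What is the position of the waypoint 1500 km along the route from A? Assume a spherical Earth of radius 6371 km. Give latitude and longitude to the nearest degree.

The haversine formula gives a central angle δ ≈ 0.446 rad (25.6°) between the endpoints. The total great-circle distance is δ·R ≈ 0.446 × 6371 ≈ 2842 km, so the target fraction is f = 1500/2842 ≈ 0.528.
Interpolate at f ≈ 0.528 with slerp weights a = sin((1−f)δ)/sin δ ≈ 0.485, b = sin(fδ)/sin δ ≈ 0.541.
p = a·p₁ + b·p₂ ≈ (-0.598, -0.116, 0.793); φ = arcsin(p_z) ≈ 52.46°, λ = atan2(p_y, p_x) ≈ -169.00°.

≈ lat 52°, lon -169°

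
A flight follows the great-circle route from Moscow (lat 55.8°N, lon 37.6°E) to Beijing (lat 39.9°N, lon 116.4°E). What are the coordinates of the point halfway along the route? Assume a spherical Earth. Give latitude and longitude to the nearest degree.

Convert each endpoint to a unit vector on the sphere (x = cos φ cos λ, y = cos φ sin λ, z = sin φ).
The central angle between the endpoints is δ = arccos(p₁·p₂) ≈ 0.909 rad (52.1°).
Interpolate at f = 1/2 with slerp weights a = sin((1−f)δ)/sin δ ≈ 0.557, b = sin(fδ)/sin δ ≈ 0.557.
p = a·p₁ + b·p₂ ≈ (0.058, 0.573, 0.817); φ = arcsin(p_z) ≈ 54.81°, λ = atan2(p_y, p_x) ≈ 84.22°.

≈ lat 55°N, lon 84°E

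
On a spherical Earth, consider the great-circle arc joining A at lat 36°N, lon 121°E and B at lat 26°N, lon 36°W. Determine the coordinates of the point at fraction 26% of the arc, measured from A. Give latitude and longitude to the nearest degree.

The haversine formula gives a central angle δ ≈ 1.995 rad (114.3°) between the endpoints.
Interpolate at f = 0.26 with slerp weights a = sin((1−f)δ)/sin δ ≈ 1.092, b = sin(fδ)/sin δ ≈ 0.544.
p = a·p₁ + b·p₂ ≈ (-0.060, 0.470, 0.881); φ = arcsin(p_z) ≈ 61.71°, λ = atan2(p_y, p_x) ≈ 97.23°.

≈ lat 62°N, lon 97°E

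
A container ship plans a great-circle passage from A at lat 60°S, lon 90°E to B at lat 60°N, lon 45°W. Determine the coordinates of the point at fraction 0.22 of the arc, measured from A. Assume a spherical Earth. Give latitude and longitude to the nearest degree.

≈ lat 38°S, lon 47°E

The haversine formula gives a central angle δ ≈ 2.757 rad (157.9°) between the endpoints.
Interpolate at f = 0.22 with slerp weights a = sin((1−f)δ)/sin δ ≈ 2.228, b = sin(fδ)/sin δ ≈ 1.517.
p = a·p₁ + b·p₂ ≈ (0.536, 0.578, -0.615); φ = arcsin(p_z) ≈ -37.98°, λ = atan2(p_y, p_x) ≈ 47.11°.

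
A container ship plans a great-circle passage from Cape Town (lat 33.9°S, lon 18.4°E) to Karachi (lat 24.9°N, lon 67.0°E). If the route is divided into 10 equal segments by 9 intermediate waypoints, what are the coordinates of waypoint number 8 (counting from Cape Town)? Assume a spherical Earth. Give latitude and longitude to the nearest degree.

≈ lat 13°N, lon 57°E

From cos δ = sin φ₁ sin φ₂ + cos φ₁ cos φ₂ cos Δλ, the central angle is δ ≈ 1.305 rad (74.7°).
Interpolate at f = 8/10 with slerp weights a = sin((1−f)δ)/sin δ ≈ 0.267, b = sin(fδ)/sin δ ≈ 0.896.
p = a·p₁ + b·p₂ ≈ (0.528, 0.818, 0.228); φ = arcsin(p_z) ≈ 13.18°, λ = atan2(p_y, p_x) ≈ 57.16°.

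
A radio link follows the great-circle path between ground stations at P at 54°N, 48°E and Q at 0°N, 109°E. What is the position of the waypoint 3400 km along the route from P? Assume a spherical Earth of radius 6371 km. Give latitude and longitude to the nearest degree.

≈ 35°N, 83°E

Write both endpoints as unit vectors p₁, p₂ with components (cos φ cos λ, cos φ sin λ, sin φ).
The central angle between the endpoints is δ = arccos(p₁·p₂) ≈ 1.282 rad (73.4°). The total great-circle distance is δ·R ≈ 1.282 × 6371 ≈ 8167 km, so the target fraction is f = 3400/8167 ≈ 0.416.
Interpolate at f ≈ 0.416 with slerp weights a = sin((1−f)δ)/sin δ ≈ 0.710, b = sin(fδ)/sin δ ≈ 0.531.
p = a·p₁ + b·p₂ ≈ (0.106, 0.812, 0.574); φ = arcsin(p_z) ≈ 35.04°, λ = atan2(p_y, p_x) ≈ 82.54°.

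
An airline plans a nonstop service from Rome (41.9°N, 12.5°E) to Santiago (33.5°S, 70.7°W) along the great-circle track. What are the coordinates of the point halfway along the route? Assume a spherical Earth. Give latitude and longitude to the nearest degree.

The haversine formula gives a central angle δ ≈ 1.870 rad (107.2°) between the endpoints.
Interpolate at f = 1/2 with slerp weights a = sin((1−f)δ)/sin δ ≈ 0.842, b = sin(fδ)/sin δ ≈ 0.842.
p = a·p₁ + b·p₂ ≈ (0.844, -0.527, 0.098); φ = arcsin(p_z) ≈ 5.60°, λ = atan2(p_y, p_x) ≈ -31.98°.

≈ 6°N, 32°W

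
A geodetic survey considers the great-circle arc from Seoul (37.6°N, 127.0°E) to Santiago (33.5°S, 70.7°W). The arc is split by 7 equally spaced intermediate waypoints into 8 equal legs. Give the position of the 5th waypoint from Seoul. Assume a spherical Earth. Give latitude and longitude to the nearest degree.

≈ 0°N, 126°W

From cos δ = sin φ₁ sin φ₂ + cos φ₁ cos φ₂ cos Δλ, the central angle is δ ≈ 2.881 rad (165.1°).
Interpolate at f = 5/8 with slerp weights a = sin((1−f)δ)/sin δ ≈ 3.420, b = sin(fδ)/sin δ ≈ 3.775.
p = a·p₁ + b·p₂ ≈ (-0.590, -0.807, 0.003); φ = arcsin(p_z) ≈ 0.17°, λ = atan2(p_y, p_x) ≈ -126.17°.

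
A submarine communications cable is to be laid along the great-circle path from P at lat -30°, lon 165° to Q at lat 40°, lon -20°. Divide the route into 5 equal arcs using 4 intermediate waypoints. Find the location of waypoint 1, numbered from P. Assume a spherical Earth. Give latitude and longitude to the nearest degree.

Write both endpoints as unit vectors p₁, p₂ with components (cos φ cos λ, cos φ sin λ, sin φ).
The central angle between the endpoints is δ = arccos(p₁·p₂) ≈ 2.953 rad (169.2°).
Interpolate at f = 1/5 with slerp weights a = sin((1−f)δ)/sin δ ≈ 3.749, b = sin(fδ)/sin δ ≈ 2.972.
p = a·p₁ + b·p₂ ≈ (-0.997, 0.062, 0.035); φ = arcsin(p_z) ≈ 2.02°, λ = atan2(p_y, p_x) ≈ 176.45°.

≈ lat 2°, lon 176°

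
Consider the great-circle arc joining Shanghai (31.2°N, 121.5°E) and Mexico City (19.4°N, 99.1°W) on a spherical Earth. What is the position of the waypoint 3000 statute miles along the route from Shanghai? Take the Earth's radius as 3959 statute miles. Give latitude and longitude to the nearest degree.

Convert each endpoint to a unit vector on the sphere (x = cos φ cos λ, y = cos φ sin λ, z = sin φ).
The central angle between the endpoints is δ = arccos(p₁·p₂) ≈ 2.027 rad (116.1°). The total great-circle distance is δ·R ≈ 2.027 × 3959 ≈ 8025 mi, so the target fraction is f = 3000/8025 ≈ 0.374.
Interpolate at f ≈ 0.374 with slerp weights a = sin((1−f)δ)/sin δ ≈ 1.064, b = sin(fδ)/sin δ ≈ 0.766.
p = a·p₁ + b·p₂ ≈ (-0.590, 0.063, 0.805); φ = arcsin(p_z) ≈ 53.64°, λ = atan2(p_y, p_x) ≈ 173.93°.

≈ (54°N, 174°E)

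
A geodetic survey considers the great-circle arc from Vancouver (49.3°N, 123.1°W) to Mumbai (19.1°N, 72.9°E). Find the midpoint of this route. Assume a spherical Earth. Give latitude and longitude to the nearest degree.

Write both endpoints as unit vectors p₁, p₂ with components (cos φ cos λ, cos φ sin λ, sin φ).
The central angle between the endpoints is δ = arccos(p₁·p₂) ≈ 1.922 rad (110.1°).
Interpolate at f = 1/2 with slerp weights a = sin((1−f)δ)/sin δ ≈ 0.873, b = sin(fδ)/sin δ ≈ 0.873.
p = a·p₁ + b·p₂ ≈ (-0.068, 0.312, 0.948); φ = arcsin(p_z) ≈ 71.39°, λ = atan2(p_y, p_x) ≈ 102.37°.

≈ 71°N, 102°E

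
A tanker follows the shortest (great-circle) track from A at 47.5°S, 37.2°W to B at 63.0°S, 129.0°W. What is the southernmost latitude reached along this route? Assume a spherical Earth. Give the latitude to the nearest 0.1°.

≈ 66.3°S

The great circle lies in the plane with unit normal n̂ = (p₁ × p₂)/|p₁ × p₂|.
Here n̂_z ≈ -0.402; the vertex latitude is φ_max = arccos|n̂_z| ≈ 66.3°.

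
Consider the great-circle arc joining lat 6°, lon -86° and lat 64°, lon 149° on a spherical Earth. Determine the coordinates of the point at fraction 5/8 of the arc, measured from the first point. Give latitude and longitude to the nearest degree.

The haversine formula gives a central angle δ ≈ 1.728 rad (99.0°) between the endpoints.
Interpolate at f = 5/8 with slerp weights a = sin((1−f)δ)/sin δ ≈ 0.611, b = sin(fδ)/sin δ ≈ 0.893.
p = a·p₁ + b·p₂ ≈ (-0.293, -0.405, 0.866); φ = arcsin(p_z) ≈ 60.03°, λ = atan2(p_y, p_x) ≈ -125.92°.

≈ lat 60°, lon -126°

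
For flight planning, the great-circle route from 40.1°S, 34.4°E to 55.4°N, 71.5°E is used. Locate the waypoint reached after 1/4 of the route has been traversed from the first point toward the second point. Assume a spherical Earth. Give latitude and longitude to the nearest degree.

Convert each endpoint to a unit vector on the sphere (x = cos φ cos λ, y = cos φ sin λ, z = sin φ).
The central angle between the endpoints is δ = arccos(p₁·p₂) ≈ 1.756 rad (100.6°).
Interpolate at f = 1/4 with slerp weights a = sin((1−f)δ)/sin δ ≈ 0.985, b = sin(fδ)/sin δ ≈ 0.432.
p = a·p₁ + b·p₂ ≈ (0.699, 0.658, -0.278); φ = arcsin(p_z) ≈ -16.16°, λ = atan2(p_y, p_x) ≈ 43.27°.

≈ 16°S, 43°E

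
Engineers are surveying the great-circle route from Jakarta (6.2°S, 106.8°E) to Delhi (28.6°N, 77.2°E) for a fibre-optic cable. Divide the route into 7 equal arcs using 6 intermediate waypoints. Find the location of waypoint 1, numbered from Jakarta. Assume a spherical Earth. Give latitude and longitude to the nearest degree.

≈ 1°S, 103°E

The haversine formula gives a central angle δ ≈ 0.785 rad (45.0°) between the endpoints.
Interpolate at f = 1/7 with slerp weights a = sin((1−f)δ)/sin δ ≈ 0.882, b = sin(fδ)/sin δ ≈ 0.158.
p = a·p₁ + b·p₂ ≈ (-0.223, 0.975, -0.019); φ = arcsin(p_z) ≈ -1.11°, λ = atan2(p_y, p_x) ≈ 102.86°.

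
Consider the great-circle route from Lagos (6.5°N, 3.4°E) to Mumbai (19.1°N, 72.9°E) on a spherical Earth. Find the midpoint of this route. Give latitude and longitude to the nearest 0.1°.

≈ 15.5°N, 37.2°E

Write both endpoints as unit vectors p₁, p₂ with components (cos φ cos λ, cos φ sin λ, sin φ).
The central angle between the endpoints is δ = arccos(p₁·p₂) ≈ 1.196 rad (68.5°).
Interpolate at f = 1/2 with slerp weights a = sin((1−f)δ)/sin δ ≈ 0.605, b = sin(fδ)/sin δ ≈ 0.605.
p = a·p₁ + b·p₂ ≈ (0.768, 0.582, 0.266); φ = arcsin(p_z) ≈ 15.45°, λ = atan2(p_y, p_x) ≈ 37.15°.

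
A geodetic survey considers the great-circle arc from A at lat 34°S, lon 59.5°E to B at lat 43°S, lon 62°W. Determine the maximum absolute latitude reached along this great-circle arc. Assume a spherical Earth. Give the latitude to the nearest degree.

The great circle lies in the plane with unit normal n̂ = (p₁ × p₂)/|p₁ × p₂|.
Here n̂_z ≈ -0.518; the vertex latitude is φ_max = arccos|n̂_z| ≈ 58.8°.
Check via Clairaut: cos φ_max = |cos φ₁| · sin C = cos(34.0°)·sin(141.3°) ≈ 0.518, again giving ≈ 58.8°.

≈ 59°S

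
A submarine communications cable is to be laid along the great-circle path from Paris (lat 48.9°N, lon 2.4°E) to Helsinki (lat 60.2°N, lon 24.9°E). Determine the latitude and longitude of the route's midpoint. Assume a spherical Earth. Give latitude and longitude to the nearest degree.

≈ lat 55°N, lon 12°E

Convert each endpoint to a unit vector on the sphere (x = cos φ cos λ, y = cos φ sin λ, z = sin φ).
The central angle between the endpoints is δ = arccos(p₁·p₂) ≈ 0.299 rad (17.1°).
Interpolate at f = 1/2 with slerp weights a = sin((1−f)δ)/sin δ ≈ 0.506, b = sin(fδ)/sin δ ≈ 0.506.
p = a·p₁ + b·p₂ ≈ (0.560, 0.120, 0.820); φ = arcsin(p_z) ≈ 55.06°, λ = atan2(p_y, p_x) ≈ 12.07°.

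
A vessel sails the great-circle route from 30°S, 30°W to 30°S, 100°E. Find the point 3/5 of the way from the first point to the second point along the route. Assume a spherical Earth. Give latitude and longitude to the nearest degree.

≈ 53°S, 52°E

Write both endpoints as unit vectors p₁, p₂ with components (cos φ cos λ, cos φ sin λ, sin φ).
The central angle between the endpoints is δ = arccos(p₁·p₂) ≈ 1.805 rad (103.4°).
Interpolate at f = 3/5 with slerp weights a = sin((1−f)δ)/sin δ ≈ 0.679, b = sin(fδ)/sin δ ≈ 0.908.
p = a·p₁ + b·p₂ ≈ (0.373, 0.480, -0.794); φ = arcsin(p_z) ≈ -52.54°, λ = atan2(p_y, p_x) ≈ 52.17°.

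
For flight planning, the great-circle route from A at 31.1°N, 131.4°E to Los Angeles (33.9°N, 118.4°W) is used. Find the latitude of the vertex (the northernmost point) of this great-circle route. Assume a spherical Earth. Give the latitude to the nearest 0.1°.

The great circle lies in the plane with unit normal n̂ = (p₁ × p₂)/|p₁ × p₂|.
Here n̂_z ≈ +0.668; the vertex latitude is φ_max = arccos|n̂_z| ≈ 48.1°.
Check via Clairaut: cos φ_max = |cos φ₁| · sin C = cos(31.1°)·sin(51.2°) ≈ 0.668, again giving ≈ 48.1°.

≈ 48.1°N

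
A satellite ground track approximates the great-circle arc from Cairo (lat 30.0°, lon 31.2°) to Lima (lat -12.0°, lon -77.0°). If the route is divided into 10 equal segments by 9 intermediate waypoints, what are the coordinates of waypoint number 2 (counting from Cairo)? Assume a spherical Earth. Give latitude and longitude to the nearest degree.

≈ lat 27°, lon 6°

From cos δ = sin φ₁ sin φ₂ + cos φ₁ cos φ₂ cos Δλ, the central angle is δ ≈ 1.948 rad (111.6°).
Interpolate at f = 2/10 with slerp weights a = sin((1−f)δ)/sin δ ≈ 1.076, b = sin(fδ)/sin δ ≈ 0.409.
p = a·p₁ + b·p₂ ≈ (0.887, 0.093, 0.453); φ = arcsin(p_z) ≈ 26.93°, λ = atan2(p_y, p_x) ≈ 5.99°.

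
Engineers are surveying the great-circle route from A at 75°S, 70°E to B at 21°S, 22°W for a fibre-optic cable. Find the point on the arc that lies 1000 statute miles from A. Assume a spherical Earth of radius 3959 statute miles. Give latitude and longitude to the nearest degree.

≈ 71°S, 21°E

From cos δ = sin φ₁ sin φ₂ + cos φ₁ cos φ₂ cos Δλ, the central angle is δ ≈ 1.226 rad (70.3°). The total great-circle distance is δ·R ≈ 1.226 × 3959 ≈ 4855 mi, so the target fraction is f = 1000/4855 ≈ 0.206.
Interpolate at f ≈ 0.206 with slerp weights a = sin((1−f)δ)/sin δ ≈ 0.879, b = sin(fδ)/sin δ ≈ 0.266.
p = a·p₁ + b·p₂ ≈ (0.308, 0.121, -0.944); φ = arcsin(p_z) ≈ -70.70°, λ = atan2(p_y, p_x) ≈ 21.45°.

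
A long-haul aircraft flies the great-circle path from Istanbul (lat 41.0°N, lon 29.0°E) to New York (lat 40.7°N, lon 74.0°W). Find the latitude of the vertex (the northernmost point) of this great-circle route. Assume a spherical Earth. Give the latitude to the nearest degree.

≈ 54°N

The great circle lies in the plane with unit normal n̂ = (p₁ × p₂)/|p₁ × p₂|.
Here n̂_z ≈ -0.584; the vertex latitude is φ_max = arccos|n̂_z| ≈ 54.2°.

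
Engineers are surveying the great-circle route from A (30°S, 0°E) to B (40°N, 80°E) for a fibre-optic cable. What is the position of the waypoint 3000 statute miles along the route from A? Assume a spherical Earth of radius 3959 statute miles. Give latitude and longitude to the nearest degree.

≈ (1°N, 32°E)

Convert each endpoint to a unit vector on the sphere (x = cos φ cos λ, y = cos φ sin λ, z = sin φ).
The central angle between the endpoints is δ = arccos(p₁·p₂) ≈ 1.778 rad (101.9°). The total great-circle distance is δ·R ≈ 1.778 × 3959 ≈ 7041 mi, so the target fraction is f = 3000/7041 ≈ 0.426.
Interpolate at f ≈ 0.426 with slerp weights a = sin((1−f)δ)/sin δ ≈ 0.871, b = sin(fδ)/sin δ ≈ 0.702.
p = a·p₁ + b·p₂ ≈ (0.848, 0.530, 0.016); φ = arcsin(p_z) ≈ 0.91°, λ = atan2(p_y, p_x) ≈ 32.00°.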